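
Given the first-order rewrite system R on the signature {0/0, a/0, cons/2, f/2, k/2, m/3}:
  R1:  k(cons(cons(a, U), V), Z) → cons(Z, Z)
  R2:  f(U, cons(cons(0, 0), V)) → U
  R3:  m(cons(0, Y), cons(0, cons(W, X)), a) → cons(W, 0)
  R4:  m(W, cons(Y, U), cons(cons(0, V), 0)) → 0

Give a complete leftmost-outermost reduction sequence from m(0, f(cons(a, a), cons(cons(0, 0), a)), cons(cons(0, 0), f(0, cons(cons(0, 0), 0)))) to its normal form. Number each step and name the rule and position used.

1. m(0, f(cons(a, a), cons(cons(0, 0), a)), cons(cons(0, 0), f(0, cons(cons(0, 0), 0))))  →  m(0, cons(a, a), cons(cons(0, 0), f(0, cons(cons(0, 0), 0))))   [R2 at 2]
2. m(0, cons(a, a), cons(cons(0, 0), f(0, cons(cons(0, 0), 0))))  →  m(0, cons(a, a), cons(cons(0, 0), 0))   [R2 at 3.2]
3. m(0, cons(a, a), cons(cons(0, 0), 0))  →  0   [R4 at ε]

0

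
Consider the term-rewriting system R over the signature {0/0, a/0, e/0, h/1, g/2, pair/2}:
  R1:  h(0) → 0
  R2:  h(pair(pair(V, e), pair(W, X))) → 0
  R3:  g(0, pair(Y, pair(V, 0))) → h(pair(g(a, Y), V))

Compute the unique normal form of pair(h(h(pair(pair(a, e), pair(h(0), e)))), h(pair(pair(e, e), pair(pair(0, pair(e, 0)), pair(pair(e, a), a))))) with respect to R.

1. pair(h(h(pair(pair(a, e), pair(h(0), e)))), h(pair(pair(e, e), pair(pair(0, pair(e, 0)), pair(pair(e, a), a)))))  →  pair(h(0), h(pair(pair(e, e), pair(pair(0, pair(e, 0)), pair(pair(e, a), a)))))   [R2 at 1.1]
2. pair(h(0), h(pair(pair(e, e), pair(pair(0, pair(e, 0)), pair(pair(e, a), a)))))  →  pair(0, h(pair(pair(e, e), pair(pair(0, pair(e, 0)), pair(pair(e, a), a)))))   [R1 at 1]
3. pair(0, h(pair(pair(e, e), pair(pair(0, pair(e, 0)), pair(pair(e, a), a)))))  →  pair(0, 0)   [R2 at 2]

pair(0, 0)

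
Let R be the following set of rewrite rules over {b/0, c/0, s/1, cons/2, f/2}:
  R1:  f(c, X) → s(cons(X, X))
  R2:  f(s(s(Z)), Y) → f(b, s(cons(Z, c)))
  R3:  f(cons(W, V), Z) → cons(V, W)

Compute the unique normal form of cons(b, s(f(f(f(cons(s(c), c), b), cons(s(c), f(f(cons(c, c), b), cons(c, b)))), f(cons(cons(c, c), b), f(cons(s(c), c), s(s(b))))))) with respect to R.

cons(b, s(cons(c, s(c))))

1. cons(b, s(f(f(f(cons(s(c), c), b), cons(s(c), f(f(cons(c, c), b), cons(c, b)))), f(cons(cons(c, c), b), f(cons(s(c), c), s(s(b)))))))  →  cons(b, s(f(f(cons(c, s(c)), cons(s(c), f(f(cons(c, c), b), cons(c, b)))), f(cons(cons(c, c), b), f(cons(s(c), c), s(s(b)))))))   [R3 at 2.1.1.1]
2. cons(b, s(f(f(cons(c, s(c)), cons(s(c), f(f(cons(c, c), b), cons(c, b)))), f(cons(cons(c, c), b), f(cons(s(c), c), s(s(b)))))))  →  cons(b, s(f(cons(s(c), c), f(cons(cons(c, c), b), f(cons(s(c), c), s(s(b)))))))   [R3 at 2.1.1]
3. cons(b, s(f(cons(s(c), c), f(cons(cons(c, c), b), f(cons(s(c), c), s(s(b)))))))  →  cons(b, s(cons(c, s(c))))   [R3 at 2.1]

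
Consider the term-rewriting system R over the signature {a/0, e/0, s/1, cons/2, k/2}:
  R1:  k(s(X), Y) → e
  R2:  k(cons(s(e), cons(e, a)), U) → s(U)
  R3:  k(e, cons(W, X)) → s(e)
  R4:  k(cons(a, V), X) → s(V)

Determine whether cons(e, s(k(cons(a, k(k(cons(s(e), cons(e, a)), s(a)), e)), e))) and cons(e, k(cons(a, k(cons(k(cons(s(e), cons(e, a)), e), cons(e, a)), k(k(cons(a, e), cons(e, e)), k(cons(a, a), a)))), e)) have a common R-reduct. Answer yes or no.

Reduce t₁ = cons(e, s(k(cons(a, k(k(cons(s(e), cons(e, a)), s(a)), e)), e))):
1. cons(e, s(k(cons(a, k(k(cons(s(e), cons(e, a)), s(a)), e)), e)))  →  cons(e, s(s(k(k(cons(s(e), cons(e, a)), s(a)), e))))   [R4 at 2.1]
2. cons(e, s(s(k(k(cons(s(e), cons(e, a)), s(a)), e))))  →  cons(e, s(s(k(s(s(a)), e))))   [R2 at 2.1.1.1]
3. cons(e, s(s(k(s(s(a)), e))))  →  cons(e, s(s(e)))   [R1 at 2.1.1]

Reduce t₂ = cons(e, k(cons(a, k(cons(k(cons(s(e), cons(e, a)), e), cons(e, a)), k(k(cons(a, e), cons(e, e)), k(cons(a, a), a)))), e)):
1. cons(e, k(cons(a, k(cons(k(cons(s(e), cons(e, a)), e), cons(e, a)), k(k(cons(a, e), cons(e, e)), k(cons(a, a), a)))), e))  →  cons(e, s(k(cons(k(cons(s(e), cons(e, a)), e), cons(e, a)), k(k(cons(a, e), cons(e, e)), k(cons(a, a), a)))))   [R4 at 2]
2. cons(e, s(k(cons(k(cons(s(e), cons(e, a)), e), cons(e, a)), k(k(cons(a, e), cons(e, e)), k(cons(a, a), a)))))  →  cons(e, s(k(cons(s(e), cons(e, a)), k(k(cons(a, e), cons(e, e)), k(cons(a, a), a)))))   [R2 at 2.1.1.1]
3. cons(e, s(k(cons(s(e), cons(e, a)), k(k(cons(a, e), cons(e, e)), k(cons(a, a), a)))))  →  cons(e, s(s(k(k(cons(a, e), cons(e, e)), k(cons(a, a), a)))))   [R2 at 2.1]
4. cons(e, s(s(k(k(cons(a, e), cons(e, e)), k(cons(a, a), a)))))  →  cons(e, s(s(k(s(e), k(cons(a, a), a)))))   [R4 at 2.1.1.1]
5. cons(e, s(s(k(s(e), k(cons(a, a), a)))))  →  cons(e, s(s(e)))   [R1 at 2.1.1]

yes — NF(t₁) = cons(e, s(s(e))), NF(t₂) = cons(e, s(s(e)))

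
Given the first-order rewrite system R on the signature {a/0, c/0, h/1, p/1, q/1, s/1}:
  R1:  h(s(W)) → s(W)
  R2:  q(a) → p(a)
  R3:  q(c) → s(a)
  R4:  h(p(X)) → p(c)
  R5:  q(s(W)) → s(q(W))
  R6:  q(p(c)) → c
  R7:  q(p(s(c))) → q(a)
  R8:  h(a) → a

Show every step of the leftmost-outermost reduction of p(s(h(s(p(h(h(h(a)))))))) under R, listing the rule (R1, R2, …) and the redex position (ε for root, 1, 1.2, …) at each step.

1. p(s(h(s(p(h(h(h(a))))))))  →  p(s(s(p(h(h(h(a)))))))   [R1 at 1.1]
2. p(s(s(p(h(h(h(a)))))))  →  p(s(s(p(h(h(a))))))   [R8 at 1.1.1.1.1.1]
3. p(s(s(p(h(h(a))))))  →  p(s(s(p(h(a)))))   [R8 at 1.1.1.1.1]
4. p(s(s(p(h(a)))))  →  p(s(s(p(a))))   [R8 at 1.1.1.1]

p(s(s(p(a))))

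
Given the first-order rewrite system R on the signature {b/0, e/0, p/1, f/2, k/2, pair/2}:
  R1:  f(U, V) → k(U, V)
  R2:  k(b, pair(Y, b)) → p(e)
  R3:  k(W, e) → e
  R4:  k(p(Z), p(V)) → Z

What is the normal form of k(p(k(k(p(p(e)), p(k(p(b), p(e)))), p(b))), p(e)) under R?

e

1. k(p(k(k(p(p(e)), p(k(p(b), p(e)))), p(b))), p(e))  →  k(k(p(p(e)), p(k(p(b), p(e)))), p(b))   [R4 at ε]
2. k(k(p(p(e)), p(k(p(b), p(e)))), p(b))  →  k(p(e), p(b))   [R4 at 1]
3. k(p(e), p(b))  →  e   [R4 at ε]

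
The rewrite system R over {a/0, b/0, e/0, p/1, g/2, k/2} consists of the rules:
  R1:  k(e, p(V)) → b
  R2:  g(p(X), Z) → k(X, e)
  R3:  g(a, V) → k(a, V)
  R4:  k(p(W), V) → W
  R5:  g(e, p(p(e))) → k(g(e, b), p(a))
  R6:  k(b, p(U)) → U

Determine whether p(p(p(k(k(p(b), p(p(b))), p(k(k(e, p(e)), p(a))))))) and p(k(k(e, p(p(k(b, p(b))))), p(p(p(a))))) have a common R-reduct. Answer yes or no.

Reduce t₁ = p(p(p(k(k(p(b), p(p(b))), p(k(k(e, p(e)), p(a))))))):
1. p(p(p(k(k(p(b), p(p(b))), p(k(k(e, p(e)), p(a)))))))  →  p(p(p(k(b, p(k(k(e, p(e)), p(a)))))))   [R4 at 1.1.1.1]
2. p(p(p(k(b, p(k(k(e, p(e)), p(a)))))))  →  p(p(p(k(k(e, p(e)), p(a)))))   [R6 at 1.1.1]
3. p(p(p(k(k(e, p(e)), p(a)))))  →  p(p(p(k(b, p(a)))))   [R1 at 1.1.1.1]
4. p(p(p(k(b, p(a)))))  →  p(p(p(a)))   [R6 at 1.1.1]

Reduce t₂ = p(k(k(e, p(p(k(b, p(b))))), p(p(p(a))))):
1. p(k(k(e, p(p(k(b, p(b))))), p(p(p(a)))))  →  p(k(b, p(p(p(a)))))   [R1 at 1.1]
2. p(k(b, p(p(p(a)))))  →  p(p(p(a)))   [R6 at 1]

yes — NF(t₁) = p(p(p(a))), NF(t₂) = p(p(p(a)))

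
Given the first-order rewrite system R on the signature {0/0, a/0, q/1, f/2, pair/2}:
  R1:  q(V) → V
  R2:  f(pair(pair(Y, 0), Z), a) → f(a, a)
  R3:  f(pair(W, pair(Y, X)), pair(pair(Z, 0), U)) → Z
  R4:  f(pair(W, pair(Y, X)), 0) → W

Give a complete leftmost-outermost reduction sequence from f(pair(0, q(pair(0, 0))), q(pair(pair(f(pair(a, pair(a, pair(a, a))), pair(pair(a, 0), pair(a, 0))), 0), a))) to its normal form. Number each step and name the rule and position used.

a

1. f(pair(0, q(pair(0, 0))), q(pair(pair(f(pair(a, pair(a, pair(a, a))), pair(pair(a, 0), pair(a, 0))), 0), a)))  →  f(pair(0, pair(0, 0)), q(pair(pair(f(pair(a, pair(a, pair(a, a))), pair(pair(a, 0), pair(a, 0))), 0), a)))   [R1 at 1.2]
2. f(pair(0, pair(0, 0)), q(pair(pair(f(pair(a, pair(a, pair(a, a))), pair(pair(a, 0), pair(a, 0))), 0), a)))  →  f(pair(0, pair(0, 0)), pair(pair(f(pair(a, pair(a, pair(a, a))), pair(pair(a, 0), pair(a, 0))), 0), a))   [R1 at 2]
3. f(pair(0, pair(0, 0)), pair(pair(f(pair(a, pair(a, pair(a, a))), pair(pair(a, 0), pair(a, 0))), 0), a))  →  f(pair(a, pair(a, pair(a, a))), pair(pair(a, 0), pair(a, 0)))   [R3 at ε]
4. f(pair(a, pair(a, pair(a, a))), pair(pair(a, 0), pair(a, 0)))  →  a   [R3 at ε]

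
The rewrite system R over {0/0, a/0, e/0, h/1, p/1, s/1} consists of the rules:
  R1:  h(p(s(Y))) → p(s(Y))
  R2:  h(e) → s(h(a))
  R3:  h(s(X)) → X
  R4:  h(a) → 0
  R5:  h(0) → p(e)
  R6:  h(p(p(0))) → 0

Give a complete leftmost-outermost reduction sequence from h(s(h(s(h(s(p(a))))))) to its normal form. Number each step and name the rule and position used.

1. h(s(h(s(h(s(p(a)))))))  →  h(s(h(s(p(a)))))   [R3 at ε]
2. h(s(h(s(p(a)))))  →  h(s(p(a)))   [R3 at ε]
3. h(s(p(a)))  →  p(a)   [R3 at ε]

p(a)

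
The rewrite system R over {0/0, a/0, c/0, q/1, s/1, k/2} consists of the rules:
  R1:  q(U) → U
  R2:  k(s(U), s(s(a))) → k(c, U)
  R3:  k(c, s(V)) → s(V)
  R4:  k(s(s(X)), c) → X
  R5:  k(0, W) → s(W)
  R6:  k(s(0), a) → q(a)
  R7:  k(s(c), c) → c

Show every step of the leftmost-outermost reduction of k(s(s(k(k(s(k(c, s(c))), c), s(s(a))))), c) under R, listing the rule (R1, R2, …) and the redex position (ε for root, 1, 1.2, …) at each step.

s(s(a))

1. k(s(s(k(k(s(k(c, s(c))), c), s(s(a))))), c)  →  k(k(s(k(c, s(c))), c), s(s(a)))   [R4 at ε]
2. k(k(s(k(c, s(c))), c), s(s(a)))  →  k(k(s(s(c)), c), s(s(a)))   [R3 at 1.1.1]
3. k(k(s(s(c)), c), s(s(a)))  →  k(c, s(s(a)))   [R4 at 1]
4. k(c, s(s(a)))  →  s(s(a))   [R3 at ε]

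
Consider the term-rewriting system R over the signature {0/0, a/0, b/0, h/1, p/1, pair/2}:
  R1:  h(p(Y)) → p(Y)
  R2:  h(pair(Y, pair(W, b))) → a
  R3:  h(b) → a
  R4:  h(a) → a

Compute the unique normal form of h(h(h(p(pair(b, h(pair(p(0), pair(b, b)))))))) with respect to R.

p(pair(b, a))

1. h(h(h(p(pair(b, h(pair(p(0), pair(b, b))))))))  →  h(h(p(pair(b, h(pair(p(0), pair(b, b)))))))   [R1 at 1.1]
2. h(h(p(pair(b, h(pair(p(0), pair(b, b)))))))  →  h(p(pair(b, h(pair(p(0), pair(b, b))))))   [R1 at 1]
3. h(p(pair(b, h(pair(p(0), pair(b, b))))))  →  p(pair(b, h(pair(p(0), pair(b, b)))))   [R1 at ε]
4. p(pair(b, h(pair(p(0), pair(b, b)))))  →  p(pair(b, a))   [R2 at 1.2]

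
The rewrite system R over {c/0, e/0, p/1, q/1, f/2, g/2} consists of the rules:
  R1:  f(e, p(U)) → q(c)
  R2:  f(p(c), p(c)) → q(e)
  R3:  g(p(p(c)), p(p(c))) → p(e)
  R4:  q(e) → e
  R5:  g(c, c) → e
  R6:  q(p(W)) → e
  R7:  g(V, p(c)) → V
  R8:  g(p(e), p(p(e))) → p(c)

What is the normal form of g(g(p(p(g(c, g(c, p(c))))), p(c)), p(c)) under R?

1. g(g(p(p(g(c, g(c, p(c))))), p(c)), p(c))  →  g(p(p(g(c, g(c, p(c))))), p(c))   [R7 at ε]
2. g(p(p(g(c, g(c, p(c))))), p(c))  →  p(p(g(c, g(c, p(c)))))   [R7 at ε]
3. p(p(g(c, g(c, p(c)))))  →  p(p(g(c, c)))   [R7 at 1.1.2]
4. p(p(g(c, c)))  →  p(p(e))   [R5 at 1.1]

p(p(e))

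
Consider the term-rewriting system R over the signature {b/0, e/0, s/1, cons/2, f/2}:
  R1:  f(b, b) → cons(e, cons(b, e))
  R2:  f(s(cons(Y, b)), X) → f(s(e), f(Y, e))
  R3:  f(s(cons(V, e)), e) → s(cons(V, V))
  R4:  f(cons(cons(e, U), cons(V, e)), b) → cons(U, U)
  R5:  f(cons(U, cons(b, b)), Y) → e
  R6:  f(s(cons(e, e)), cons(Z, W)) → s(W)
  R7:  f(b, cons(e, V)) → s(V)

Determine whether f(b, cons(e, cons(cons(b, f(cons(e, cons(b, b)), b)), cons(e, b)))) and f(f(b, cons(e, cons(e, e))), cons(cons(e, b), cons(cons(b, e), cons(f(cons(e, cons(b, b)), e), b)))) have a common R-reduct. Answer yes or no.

Reduce t₁ = f(b, cons(e, cons(cons(b, f(cons(e, cons(b, b)), b)), cons(e, b)))):
1. f(b, cons(e, cons(cons(b, f(cons(e, cons(b, b)), b)), cons(e, b))))  →  s(cons(cons(b, f(cons(e, cons(b, b)), b)), cons(e, b)))   [R7 at ε]
2. s(cons(cons(b, f(cons(e, cons(b, b)), b)), cons(e, b)))  →  s(cons(cons(b, e), cons(e, b)))   [R5 at 1.1.2]

Reduce t₂ = f(f(b, cons(e, cons(e, e))), cons(cons(e, b), cons(cons(b, e), cons(f(cons(e, cons(b, b)), e), b)))):
1. f(f(b, cons(e, cons(e, e))), cons(cons(e, b), cons(cons(b, e), cons(f(cons(e, cons(b, b)), e), b))))  →  f(s(cons(e, e)), cons(cons(e, b), cons(cons(b, e), cons(f(cons(e, cons(b, b)), e), b))))   [R7 at 1]
2. f(s(cons(e, e)), cons(cons(e, b), cons(cons(b, e), cons(f(cons(e, cons(b, b)), e), b))))  →  s(cons(cons(b, e), cons(f(cons(e, cons(b, b)), e), b)))   [R6 at ε]
3. s(cons(cons(b, e), cons(f(cons(e, cons(b, b)), e), b)))  →  s(cons(cons(b, e), cons(e, b)))   [R5 at 1.2.1]

yes — NF(t₁) = s(cons(cons(b, e), cons(e, b))), NF(t₂) = s(cons(cons(b, e), cons(e, b)))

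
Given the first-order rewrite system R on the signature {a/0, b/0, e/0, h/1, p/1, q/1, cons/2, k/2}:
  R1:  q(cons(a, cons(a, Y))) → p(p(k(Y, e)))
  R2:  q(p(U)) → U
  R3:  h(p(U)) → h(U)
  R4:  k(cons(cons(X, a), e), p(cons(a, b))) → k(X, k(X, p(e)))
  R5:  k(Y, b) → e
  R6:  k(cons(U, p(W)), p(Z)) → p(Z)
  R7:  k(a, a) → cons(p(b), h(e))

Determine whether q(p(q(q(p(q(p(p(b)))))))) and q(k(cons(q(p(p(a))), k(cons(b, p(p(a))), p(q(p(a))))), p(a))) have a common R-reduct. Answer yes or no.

Reduce t₁ = q(p(q(q(p(q(p(p(b)))))))):
1. q(p(q(q(p(q(p(p(b))))))))  →  q(q(p(q(p(p(b))))))   [R2 at ε]
2. q(q(p(q(p(p(b))))))  →  q(q(p(p(b))))   [R2 at 1]
3. q(q(p(p(b))))  →  q(p(b))   [R2 at 1]
4. q(p(b))  →  b   [R2 at ε]

Reduce t₂ = q(k(cons(q(p(p(a))), k(cons(b, p(p(a))), p(q(p(a))))), p(a))):
1. q(k(cons(q(p(p(a))), k(cons(b, p(p(a))), p(q(p(a))))), p(a)))  →  q(k(cons(p(a), k(cons(b, p(p(a))), p(q(p(a))))), p(a)))   [R2 at 1.1.1]
2. q(k(cons(p(a), k(cons(b, p(p(a))), p(q(p(a))))), p(a)))  →  q(k(cons(p(a), p(q(p(a)))), p(a)))   [R6 at 1.1.2]
3. q(k(cons(p(a), p(q(p(a)))), p(a)))  →  q(p(a))   [R6 at 1]
4. q(p(a))  →  a   [R2 at ε]

no — NF(t₁) = b, NF(t₂) = a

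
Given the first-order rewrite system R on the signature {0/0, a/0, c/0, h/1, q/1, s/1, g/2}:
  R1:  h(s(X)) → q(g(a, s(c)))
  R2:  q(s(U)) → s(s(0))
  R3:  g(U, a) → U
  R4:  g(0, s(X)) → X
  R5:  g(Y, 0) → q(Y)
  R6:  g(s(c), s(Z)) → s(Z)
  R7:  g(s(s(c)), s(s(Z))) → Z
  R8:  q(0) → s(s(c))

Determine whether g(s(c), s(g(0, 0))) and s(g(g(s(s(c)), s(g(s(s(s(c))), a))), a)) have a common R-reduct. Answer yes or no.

Reduce t₁ = g(s(c), s(g(0, 0))):
1. g(s(c), s(g(0, 0)))  →  s(g(0, 0))   [R6 at ε]
2. s(g(0, 0))  →  s(q(0))   [R5 at 1]
3. s(q(0))  →  s(s(s(c)))   [R8 at 1]

Reduce t₂ = s(g(g(s(s(c)), s(g(s(s(s(c))), a))), a)):
1. s(g(g(s(s(c)), s(g(s(s(s(c))), a))), a))  →  s(g(s(s(c)), s(g(s(s(s(c))), a))))   [R3 at 1]
2. s(g(s(s(c)), s(g(s(s(s(c))), a))))  →  s(g(s(s(c)), s(s(s(s(c))))))   [R3 at 1.2.1]
3. s(g(s(s(c)), s(s(s(s(c))))))  →  s(s(s(c)))   [R7 at 1]

yes — NF(t₁) = s(s(s(c))), NF(t₂) = s(s(s(c)))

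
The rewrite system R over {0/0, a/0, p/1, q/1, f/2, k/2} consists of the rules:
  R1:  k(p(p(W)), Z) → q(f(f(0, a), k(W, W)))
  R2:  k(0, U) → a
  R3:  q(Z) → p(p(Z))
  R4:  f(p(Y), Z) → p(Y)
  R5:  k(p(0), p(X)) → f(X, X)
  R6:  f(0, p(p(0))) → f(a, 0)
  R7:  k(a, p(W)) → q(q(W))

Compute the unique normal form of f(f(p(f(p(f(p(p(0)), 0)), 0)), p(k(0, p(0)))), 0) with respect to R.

1. f(f(p(f(p(f(p(p(0)), 0)), 0)), p(k(0, p(0)))), 0)  →  f(p(f(p(f(p(p(0)), 0)), 0)), 0)   [R4 at 1]
2. f(p(f(p(f(p(p(0)), 0)), 0)), 0)  →  p(f(p(f(p(p(0)), 0)), 0))   [R4 at ε]
3. p(f(p(f(p(p(0)), 0)), 0))  →  p(p(f(p(p(0)), 0)))   [R4 at 1]
4. p(p(f(p(p(0)), 0)))  →  p(p(p(p(0))))   [R4 at 1.1]

p(p(p(p(0))))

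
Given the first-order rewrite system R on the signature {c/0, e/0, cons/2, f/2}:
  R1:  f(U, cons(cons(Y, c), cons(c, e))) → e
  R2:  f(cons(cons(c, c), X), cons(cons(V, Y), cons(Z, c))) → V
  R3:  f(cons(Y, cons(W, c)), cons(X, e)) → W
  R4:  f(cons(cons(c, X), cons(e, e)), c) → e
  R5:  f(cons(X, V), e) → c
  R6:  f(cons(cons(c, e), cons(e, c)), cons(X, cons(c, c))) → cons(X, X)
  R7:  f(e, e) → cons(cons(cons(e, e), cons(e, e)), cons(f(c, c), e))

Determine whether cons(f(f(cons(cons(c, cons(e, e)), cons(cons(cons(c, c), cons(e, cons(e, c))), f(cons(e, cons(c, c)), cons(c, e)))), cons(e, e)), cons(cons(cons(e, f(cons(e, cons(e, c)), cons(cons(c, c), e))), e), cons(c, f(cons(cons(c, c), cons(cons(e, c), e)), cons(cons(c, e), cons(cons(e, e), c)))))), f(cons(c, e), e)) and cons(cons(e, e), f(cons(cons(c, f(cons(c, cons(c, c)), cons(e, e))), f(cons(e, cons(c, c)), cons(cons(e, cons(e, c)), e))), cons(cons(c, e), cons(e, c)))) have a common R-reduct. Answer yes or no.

yes — NF(t₁) = cons(cons(e, e), c), NF(t₂) = cons(cons(e, e), c)

Reduce t₁ = cons(f(f(cons(cons(c, cons(e, e)), cons(cons(cons(c, c), cons(e, cons(e, c))), f(cons(e, cons(c, c)), cons(c, e)))), cons(e, e)), cons(cons(cons(e, f(cons(e, cons(e, c)), cons(cons(c, c), e))), e), cons(c, f(cons(cons(c, c), cons(cons(e, c), e)), cons(cons(c, e), cons(cons(e, e), c)))))), f(cons(c, e), e)):
1. cons(f(f(cons(cons(c, cons(e, e)), cons(cons(cons(c, c), cons(e, cons(e, c))), f(cons(e, cons(c, c)), cons(c, e)))), cons(e, e)), cons(cons(cons(e, f(cons(e, cons(e, c)), cons(cons(c, c), e))), e), cons(c, f(cons(cons(c, c), cons(cons(e, c), e)), cons(cons(c, e), cons(cons(e, e), c)))))), f(cons(c, e), e))  →  cons(f(f(cons(cons(c, cons(e, e)), cons(cons(cons(c, c), cons(e, cons(e, c))), c)), cons(e, e)), cons(cons(cons(e, f(cons(e, cons(e, c)), cons(cons(c, c), e))), e), cons(c, f(cons(cons(c, c), cons(cons(e, c), e)), cons(cons(c, e), cons(cons(e, e), c)))))), f(cons(c, e), e))   [R3 at 1.1.1.2.2]
2. cons(f(f(cons(cons(c, cons(e, e)), cons(cons(cons(c, c), cons(e, cons(e, c))), c)), cons(e, e)), cons(cons(cons(e, f(cons(e, cons(e, c)), cons(cons(c, c), e))), e), cons(c, f(cons(cons(c, c), cons(cons(e, c), e)), cons(cons(c, e), cons(cons(e, e), c)))))), f(cons(c, e), e))  →  cons(f(cons(cons(c, c), cons(e, cons(e, c))), cons(cons(cons(e, f(cons(e, cons(e, c)), cons(cons(c, c), e))), e), cons(c, f(cons(cons(c, c), cons(cons(e, c), e)), cons(cons(c, e), cons(cons(e, e), c)))))), f(cons(c, e), e))   [R3 at 1.1]
3. cons(f(cons(cons(c, c), cons(e, cons(e, c))), cons(cons(cons(e, f(cons(e, cons(e, c)), cons(cons(c, c), e))), e), cons(c, f(cons(cons(c, c), cons(cons(e, c), e)), cons(cons(c, e), cons(cons(e, e), c)))))), f(cons(c, e), e))  →  cons(f(cons(cons(c, c), cons(e, cons(e, c))), cons(cons(cons(e, e), e), cons(c, f(cons(cons(c, c), cons(cons(e, c), e)), cons(cons(c, e), cons(cons(e, e), c)))))), f(cons(c, e), e))   [R3 at 1.2.1.1.2]
4. cons(f(cons(cons(c, c), cons(e, cons(e, c))), cons(cons(cons(e, e), e), cons(c, f(cons(cons(c, c), cons(cons(e, c), e)), cons(cons(c, e), cons(cons(e, e), c)))))), f(cons(c, e), e))  →  cons(f(cons(cons(c, c), cons(e, cons(e, c))), cons(cons(cons(e, e), e), cons(c, c))), f(cons(c, e), e))   [R2 at 1.2.2.2]
5. cons(f(cons(cons(c, c), cons(e, cons(e, c))), cons(cons(cons(e, e), e), cons(c, c))), f(cons(c, e), e))  →  cons(cons(e, e), f(cons(c, e), e))   [R2 at 1]
6. cons(cons(e, e), f(cons(c, e), e))  →  cons(cons(e, e), c)   [R5 at 2]

Reduce t₂ = cons(cons(e, e), f(cons(cons(c, f(cons(c, cons(c, c)), cons(e, e))), f(cons(e, cons(c, c)), cons(cons(e, cons(e, c)), e))), cons(cons(c, e), cons(e, c)))):
1. cons(cons(e, e), f(cons(cons(c, f(cons(c, cons(c, c)), cons(e, e))), f(cons(e, cons(c, c)), cons(cons(e, cons(e, c)), e))), cons(cons(c, e), cons(e, c))))  →  cons(cons(e, e), f(cons(cons(c, c), f(cons(e, cons(c, c)), cons(cons(e, cons(e, c)), e))), cons(cons(c, e), cons(e, c))))   [R3 at 2.1.1.2]
2. cons(cons(e, e), f(cons(cons(c, c), f(cons(e, cons(c, c)), cons(cons(e, cons(e, c)), e))), cons(cons(c, e), cons(e, c))))  →  cons(cons(e, e), c)   [R2 at 2]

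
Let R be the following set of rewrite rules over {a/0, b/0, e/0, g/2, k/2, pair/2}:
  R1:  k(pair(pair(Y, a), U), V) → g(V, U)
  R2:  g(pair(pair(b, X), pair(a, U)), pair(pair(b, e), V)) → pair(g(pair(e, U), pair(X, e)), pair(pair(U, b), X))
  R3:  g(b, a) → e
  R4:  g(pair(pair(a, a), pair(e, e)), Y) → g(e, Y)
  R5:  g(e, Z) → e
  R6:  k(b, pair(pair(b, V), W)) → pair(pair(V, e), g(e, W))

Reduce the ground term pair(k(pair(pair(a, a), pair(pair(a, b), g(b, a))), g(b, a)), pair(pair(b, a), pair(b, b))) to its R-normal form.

1. pair(k(pair(pair(a, a), pair(pair(a, b), g(b, a))), g(b, a)), pair(pair(b, a), pair(b, b)))  →  pair(g(g(b, a), pair(pair(a, b), g(b, a))), pair(pair(b, a), pair(b, b)))   [R1 at 1]
2. pair(g(g(b, a), pair(pair(a, b), g(b, a))), pair(pair(b, a), pair(b, b)))  →  pair(g(e, pair(pair(a, b), g(b, a))), pair(pair(b, a), pair(b, b)))   [R3 at 1.1]
3. pair(g(e, pair(pair(a, b), g(b, a))), pair(pair(b, a), pair(b, b)))  →  pair(e, pair(pair(b, a), pair(b, b)))   [R5 at 1]

pair(e, pair(pair(b, a), pair(b, b)))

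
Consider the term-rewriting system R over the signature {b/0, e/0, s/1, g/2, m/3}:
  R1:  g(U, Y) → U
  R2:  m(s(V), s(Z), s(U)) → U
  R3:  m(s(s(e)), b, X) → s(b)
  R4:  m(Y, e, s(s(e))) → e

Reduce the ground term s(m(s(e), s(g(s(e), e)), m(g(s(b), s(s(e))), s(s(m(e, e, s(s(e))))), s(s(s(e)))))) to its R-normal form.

s(s(e))

1. s(m(s(e), s(g(s(e), e)), m(g(s(b), s(s(e))), s(s(m(e, e, s(s(e))))), s(s(s(e))))))  →  s(m(s(e), s(s(e)), m(g(s(b), s(s(e))), s(s(m(e, e, s(s(e))))), s(s(s(e))))))   [R1 at 1.2.1]
2. s(m(s(e), s(s(e)), m(g(s(b), s(s(e))), s(s(m(e, e, s(s(e))))), s(s(s(e))))))  →  s(m(s(e), s(s(e)), m(s(b), s(s(m(e, e, s(s(e))))), s(s(s(e))))))   [R1 at 1.3.1]
3. s(m(s(e), s(s(e)), m(s(b), s(s(m(e, e, s(s(e))))), s(s(s(e))))))  →  s(m(s(e), s(s(e)), s(s(e))))   [R2 at 1.3]
4. s(m(s(e), s(s(e)), s(s(e))))  →  s(s(e))   [R2 at 1]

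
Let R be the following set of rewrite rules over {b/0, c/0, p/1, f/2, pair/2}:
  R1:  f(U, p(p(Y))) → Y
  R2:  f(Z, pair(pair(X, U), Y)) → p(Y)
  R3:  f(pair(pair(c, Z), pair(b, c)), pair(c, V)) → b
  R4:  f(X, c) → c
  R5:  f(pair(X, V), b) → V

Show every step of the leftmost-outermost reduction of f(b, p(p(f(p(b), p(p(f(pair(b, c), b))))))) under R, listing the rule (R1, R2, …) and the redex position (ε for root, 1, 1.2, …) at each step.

c

1. f(b, p(p(f(p(b), p(p(f(pair(b, c), b)))))))  →  f(p(b), p(p(f(pair(b, c), b))))   [R1 at ε]
2. f(p(b), p(p(f(pair(b, c), b))))  →  f(pair(b, c), b)   [R1 at ε]
3. f(pair(b, c), b)  →  c   [R5 at ε]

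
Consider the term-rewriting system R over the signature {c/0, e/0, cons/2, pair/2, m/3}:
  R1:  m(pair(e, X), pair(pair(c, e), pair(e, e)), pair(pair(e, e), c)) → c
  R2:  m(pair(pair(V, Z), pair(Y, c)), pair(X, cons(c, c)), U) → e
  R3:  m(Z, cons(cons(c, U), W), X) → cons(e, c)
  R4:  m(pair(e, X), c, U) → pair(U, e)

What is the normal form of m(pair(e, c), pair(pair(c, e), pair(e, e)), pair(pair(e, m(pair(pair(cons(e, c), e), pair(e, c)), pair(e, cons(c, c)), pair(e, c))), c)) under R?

c

1. m(pair(e, c), pair(pair(c, e), pair(e, e)), pair(pair(e, m(pair(pair(cons(e, c), e), pair(e, c)), pair(e, cons(c, c)), pair(e, c))), c))  →  m(pair(e, c), pair(pair(c, e), pair(e, e)), pair(pair(e, e), c))   [R2 at 3.1.2]
2. m(pair(e, c), pair(pair(c, e), pair(e, e)), pair(pair(e, e), c))  →  c   [R1 at ε]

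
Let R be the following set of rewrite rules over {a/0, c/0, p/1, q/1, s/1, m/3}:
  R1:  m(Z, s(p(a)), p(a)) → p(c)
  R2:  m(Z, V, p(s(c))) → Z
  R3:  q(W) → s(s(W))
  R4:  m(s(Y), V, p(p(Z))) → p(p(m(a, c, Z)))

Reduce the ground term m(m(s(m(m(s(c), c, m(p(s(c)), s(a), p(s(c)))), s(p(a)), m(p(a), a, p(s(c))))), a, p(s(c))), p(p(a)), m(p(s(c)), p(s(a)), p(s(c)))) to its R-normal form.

s(p(c))

1. m(m(s(m(m(s(c), c, m(p(s(c)), s(a), p(s(c)))), s(p(a)), m(p(a), a, p(s(c))))), a, p(s(c))), p(p(a)), m(p(s(c)), p(s(a)), p(s(c))))  →  m(s(m(m(s(c), c, m(p(s(c)), s(a), p(s(c)))), s(p(a)), m(p(a), a, p(s(c))))), p(p(a)), m(p(s(c)), p(s(a)), p(s(c))))   [R2 at 1]
2. m(s(m(m(s(c), c, m(p(s(c)), s(a), p(s(c)))), s(p(a)), m(p(a), a, p(s(c))))), p(p(a)), m(p(s(c)), p(s(a)), p(s(c))))  →  m(s(m(m(s(c), c, p(s(c))), s(p(a)), m(p(a), a, p(s(c))))), p(p(a)), m(p(s(c)), p(s(a)), p(s(c))))   [R2 at 1.1.1.3]
3. m(s(m(m(s(c), c, p(s(c))), s(p(a)), m(p(a), a, p(s(c))))), p(p(a)), m(p(s(c)), p(s(a)), p(s(c))))  →  m(s(m(s(c), s(p(a)), m(p(a), a, p(s(c))))), p(p(a)), m(p(s(c)), p(s(a)), p(s(c))))   [R2 at 1.1.1]
4. m(s(m(s(c), s(p(a)), m(p(a), a, p(s(c))))), p(p(a)), m(p(s(c)), p(s(a)), p(s(c))))  →  m(s(m(s(c), s(p(a)), p(a))), p(p(a)), m(p(s(c)), p(s(a)), p(s(c))))   [R2 at 1.1.3]
5. m(s(m(s(c), s(p(a)), p(a))), p(p(a)), m(p(s(c)), p(s(a)), p(s(c))))  →  m(s(p(c)), p(p(a)), m(p(s(c)), p(s(a)), p(s(c))))   [R1 at 1.1]
6. m(s(p(c)), p(p(a)), m(p(s(c)), p(s(a)), p(s(c))))  →  m(s(p(c)), p(p(a)), p(s(c)))   [R2 at 3]
7. m(s(p(c)), p(p(a)), p(s(c)))  →  s(p(c))   [R2 at ε]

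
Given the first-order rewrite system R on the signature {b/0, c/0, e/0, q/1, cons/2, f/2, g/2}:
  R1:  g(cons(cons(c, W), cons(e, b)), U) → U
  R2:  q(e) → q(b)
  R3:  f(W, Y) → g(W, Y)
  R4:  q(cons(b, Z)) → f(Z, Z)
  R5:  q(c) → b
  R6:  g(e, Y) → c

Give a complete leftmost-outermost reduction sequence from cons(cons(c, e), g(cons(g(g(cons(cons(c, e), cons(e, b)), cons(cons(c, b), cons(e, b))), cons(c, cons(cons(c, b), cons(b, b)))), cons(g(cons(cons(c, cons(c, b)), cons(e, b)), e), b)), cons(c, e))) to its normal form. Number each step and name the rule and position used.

cons(cons(c, e), cons(c, e))

1. cons(cons(c, e), g(cons(g(g(cons(cons(c, e), cons(e, b)), cons(cons(c, b), cons(e, b))), cons(c, cons(cons(c, b), cons(b, b)))), cons(g(cons(cons(c, cons(c, b)), cons(e, b)), e), b)), cons(c, e)))  →  cons(cons(c, e), g(cons(g(cons(cons(c, b), cons(e, b)), cons(c, cons(cons(c, b), cons(b, b)))), cons(g(cons(cons(c, cons(c, b)), cons(e, b)), e), b)), cons(c, e)))   [R1 at 2.1.1.1]
2. cons(cons(c, e), g(cons(g(cons(cons(c, b), cons(e, b)), cons(c, cons(cons(c, b), cons(b, b)))), cons(g(cons(cons(c, cons(c, b)), cons(e, b)), e), b)), cons(c, e)))  →  cons(cons(c, e), g(cons(cons(c, cons(cons(c, b), cons(b, b))), cons(g(cons(cons(c, cons(c, b)), cons(e, b)), e), b)), cons(c, e)))   [R1 at 2.1.1]
3. cons(cons(c, e), g(cons(cons(c, cons(cons(c, b), cons(b, b))), cons(g(cons(cons(c, cons(c, b)), cons(e, b)), e), b)), cons(c, e)))  →  cons(cons(c, e), g(cons(cons(c, cons(cons(c, b), cons(b, b))), cons(e, b)), cons(c, e)))   [R1 at 2.1.2.1]
4. cons(cons(c, e), g(cons(cons(c, cons(cons(c, b), cons(b, b))), cons(e, b)), cons(c, e)))  →  cons(cons(c, e), cons(c, e))   [R1 at 2]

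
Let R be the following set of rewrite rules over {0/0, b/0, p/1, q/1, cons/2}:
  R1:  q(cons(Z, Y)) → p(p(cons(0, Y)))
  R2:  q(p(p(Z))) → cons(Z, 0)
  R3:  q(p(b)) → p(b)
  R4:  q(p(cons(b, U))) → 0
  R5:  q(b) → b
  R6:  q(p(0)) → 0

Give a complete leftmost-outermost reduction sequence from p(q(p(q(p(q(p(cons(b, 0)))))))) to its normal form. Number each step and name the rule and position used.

1. p(q(p(q(p(q(p(cons(b, 0))))))))  →  p(q(p(q(p(0)))))   [R4 at 1.1.1.1.1]
2. p(q(p(q(p(0)))))  →  p(q(p(0)))   [R6 at 1.1.1]
3. p(q(p(0)))  →  p(0)   [R6 at 1]

p(0)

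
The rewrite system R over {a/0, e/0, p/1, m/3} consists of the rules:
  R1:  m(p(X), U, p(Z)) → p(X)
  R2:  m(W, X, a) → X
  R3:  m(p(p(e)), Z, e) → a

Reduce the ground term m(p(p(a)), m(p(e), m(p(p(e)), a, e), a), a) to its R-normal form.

1. m(p(p(a)), m(p(e), m(p(p(e)), a, e), a), a)  →  m(p(e), m(p(p(e)), a, e), a)   [R2 at ε]
2. m(p(e), m(p(p(e)), a, e), a)  →  m(p(p(e)), a, e)   [R2 at ε]
3. m(p(p(e)), a, e)  →  a   [R3 at ε]

a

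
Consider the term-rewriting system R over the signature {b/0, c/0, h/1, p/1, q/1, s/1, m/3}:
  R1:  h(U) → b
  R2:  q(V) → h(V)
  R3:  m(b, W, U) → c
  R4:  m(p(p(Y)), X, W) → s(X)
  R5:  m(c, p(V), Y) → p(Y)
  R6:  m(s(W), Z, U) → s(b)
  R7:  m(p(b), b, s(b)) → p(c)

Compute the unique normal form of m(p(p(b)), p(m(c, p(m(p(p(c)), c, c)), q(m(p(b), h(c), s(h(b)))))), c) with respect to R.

s(p(p(b)))

1. m(p(p(b)), p(m(c, p(m(p(p(c)), c, c)), q(m(p(b), h(c), s(h(b)))))), c)  →  s(p(m(c, p(m(p(p(c)), c, c)), q(m(p(b), h(c), s(h(b)))))))   [R4 at ε]
2. s(p(m(c, p(m(p(p(c)), c, c)), q(m(p(b), h(c), s(h(b)))))))  →  s(p(p(q(m(p(b), h(c), s(h(b)))))))   [R5 at 1.1]
3. s(p(p(q(m(p(b), h(c), s(h(b)))))))  →  s(p(p(h(m(p(b), h(c), s(h(b)))))))   [R2 at 1.1.1]
4. s(p(p(h(m(p(b), h(c), s(h(b)))))))  →  s(p(p(b)))   [R1 at 1.1.1]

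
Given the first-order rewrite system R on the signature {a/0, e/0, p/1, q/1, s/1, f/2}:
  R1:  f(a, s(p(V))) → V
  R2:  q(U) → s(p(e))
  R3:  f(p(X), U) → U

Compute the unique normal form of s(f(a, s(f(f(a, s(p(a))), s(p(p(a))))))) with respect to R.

s(a)

1. s(f(a, s(f(f(a, s(p(a))), s(p(p(a)))))))  →  s(f(a, s(f(a, s(p(p(a)))))))   [R1 at 1.2.1.1]
2. s(f(a, s(f(a, s(p(p(a)))))))  →  s(f(a, s(p(a))))   [R1 at 1.2.1]
3. s(f(a, s(p(a))))  →  s(a)   [R1 at 1]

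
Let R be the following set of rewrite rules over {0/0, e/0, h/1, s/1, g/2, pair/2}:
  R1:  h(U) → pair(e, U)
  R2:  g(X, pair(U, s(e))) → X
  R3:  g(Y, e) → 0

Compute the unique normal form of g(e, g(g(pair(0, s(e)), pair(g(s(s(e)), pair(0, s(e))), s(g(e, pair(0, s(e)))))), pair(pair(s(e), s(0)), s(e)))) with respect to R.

e

1. g(e, g(g(pair(0, s(e)), pair(g(s(s(e)), pair(0, s(e))), s(g(e, pair(0, s(e)))))), pair(pair(s(e), s(0)), s(e))))  →  g(e, g(pair(0, s(e)), pair(g(s(s(e)), pair(0, s(e))), s(g(e, pair(0, s(e)))))))   [R2 at 2]
2. g(e, g(pair(0, s(e)), pair(g(s(s(e)), pair(0, s(e))), s(g(e, pair(0, s(e)))))))  →  g(e, g(pair(0, s(e)), pair(s(s(e)), s(g(e, pair(0, s(e)))))))   [R2 at 2.2.1]
3. g(e, g(pair(0, s(e)), pair(s(s(e)), s(g(e, pair(0, s(e)))))))  →  g(e, g(pair(0, s(e)), pair(s(s(e)), s(e))))   [R2 at 2.2.2.1]
4. g(e, g(pair(0, s(e)), pair(s(s(e)), s(e))))  →  g(e, pair(0, s(e)))   [R2 at 2]
5. g(e, pair(0, s(e)))  →  e   [R2 at ε]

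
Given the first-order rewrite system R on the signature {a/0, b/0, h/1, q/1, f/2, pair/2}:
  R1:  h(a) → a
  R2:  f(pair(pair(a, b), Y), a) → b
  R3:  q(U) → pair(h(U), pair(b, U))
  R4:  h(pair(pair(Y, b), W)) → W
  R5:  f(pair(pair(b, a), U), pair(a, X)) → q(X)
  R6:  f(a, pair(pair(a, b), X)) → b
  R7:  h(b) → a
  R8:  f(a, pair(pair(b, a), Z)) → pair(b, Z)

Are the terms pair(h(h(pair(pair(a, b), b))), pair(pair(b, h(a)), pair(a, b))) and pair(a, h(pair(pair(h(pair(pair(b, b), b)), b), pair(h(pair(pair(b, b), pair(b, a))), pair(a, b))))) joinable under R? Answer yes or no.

yes — NF(t₁) = pair(a, pair(pair(b, a), pair(a, b))), NF(t₂) = pair(a, pair(pair(b, a), pair(a, b)))

Reduce t₁ = pair(h(h(pair(pair(a, b), b))), pair(pair(b, h(a)), pair(a, b))):
1. pair(h(h(pair(pair(a, b), b))), pair(pair(b, h(a)), pair(a, b)))  →  pair(h(b), pair(pair(b, h(a)), pair(a, b)))   [R4 at 1.1]
2. pair(h(b), pair(pair(b, h(a)), pair(a, b)))  →  pair(a, pair(pair(b, h(a)), pair(a, b)))   [R7 at 1]
3. pair(a, pair(pair(b, h(a)), pair(a, b)))  →  pair(a, pair(pair(b, a), pair(a, b)))   [R1 at 2.1.2]

Reduce t₂ = pair(a, h(pair(pair(h(pair(pair(b, b), b)), b), pair(h(pair(pair(b, b), pair(b, a))), pair(a, b))))):
1. pair(a, h(pair(pair(h(pair(pair(b, b), b)), b), pair(h(pair(pair(b, b), pair(b, a))), pair(a, b)))))  →  pair(a, pair(h(pair(pair(b, b), pair(b, a))), pair(a, b)))   [R4 at 2]
2. pair(a, pair(h(pair(pair(b, b), pair(b, a))), pair(a, b)))  →  pair(a, pair(pair(b, a), pair(a, b)))   [R4 at 2.1]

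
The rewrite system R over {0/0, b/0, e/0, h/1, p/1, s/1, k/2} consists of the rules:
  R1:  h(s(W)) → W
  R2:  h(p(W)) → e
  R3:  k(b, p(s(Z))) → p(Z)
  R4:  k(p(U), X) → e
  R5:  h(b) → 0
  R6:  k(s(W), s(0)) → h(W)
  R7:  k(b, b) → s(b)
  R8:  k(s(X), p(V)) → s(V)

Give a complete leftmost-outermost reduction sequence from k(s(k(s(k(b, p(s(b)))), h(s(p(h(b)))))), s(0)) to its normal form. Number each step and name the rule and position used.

0

1. k(s(k(s(k(b, p(s(b)))), h(s(p(h(b)))))), s(0))  →  h(k(s(k(b, p(s(b)))), h(s(p(h(b))))))   [R6 at ε]
2. h(k(s(k(b, p(s(b)))), h(s(p(h(b))))))  →  h(k(s(p(b)), h(s(p(h(b))))))   [R3 at 1.1.1]
3. h(k(s(p(b)), h(s(p(h(b))))))  →  h(k(s(p(b)), p(h(b))))   [R1 at 1.2]
4. h(k(s(p(b)), p(h(b))))  →  h(s(h(b)))   [R8 at 1]
5. h(s(h(b)))  →  h(b)   [R1 at ε]
6. h(b)  →  0   [R5 at ε]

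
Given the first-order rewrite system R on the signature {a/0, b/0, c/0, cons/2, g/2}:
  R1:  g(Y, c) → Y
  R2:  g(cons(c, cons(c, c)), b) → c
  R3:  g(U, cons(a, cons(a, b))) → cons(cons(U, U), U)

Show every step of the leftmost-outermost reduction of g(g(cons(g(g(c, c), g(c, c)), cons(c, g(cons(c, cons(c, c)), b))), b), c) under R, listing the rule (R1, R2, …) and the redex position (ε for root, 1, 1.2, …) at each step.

c

1. g(g(cons(g(g(c, c), g(c, c)), cons(c, g(cons(c, cons(c, c)), b))), b), c)  →  g(cons(g(g(c, c), g(c, c)), cons(c, g(cons(c, cons(c, c)), b))), b)   [R1 at ε]
2. g(cons(g(g(c, c), g(c, c)), cons(c, g(cons(c, cons(c, c)), b))), b)  →  g(cons(g(c, g(c, c)), cons(c, g(cons(c, cons(c, c)), b))), b)   [R1 at 1.1.1]
3. g(cons(g(c, g(c, c)), cons(c, g(cons(c, cons(c, c)), b))), b)  →  g(cons(g(c, c), cons(c, g(cons(c, cons(c, c)), b))), b)   [R1 at 1.1.2]
4. g(cons(g(c, c), cons(c, g(cons(c, cons(c, c)), b))), b)  →  g(cons(c, cons(c, g(cons(c, cons(c, c)), b))), b)   [R1 at 1.1]
5. g(cons(c, cons(c, g(cons(c, cons(c, c)), b))), b)  →  g(cons(c, cons(c, c)), b)   [R2 at 1.2.2]
6. g(cons(c, cons(c, c)), b)  →  c   [R2 at ε]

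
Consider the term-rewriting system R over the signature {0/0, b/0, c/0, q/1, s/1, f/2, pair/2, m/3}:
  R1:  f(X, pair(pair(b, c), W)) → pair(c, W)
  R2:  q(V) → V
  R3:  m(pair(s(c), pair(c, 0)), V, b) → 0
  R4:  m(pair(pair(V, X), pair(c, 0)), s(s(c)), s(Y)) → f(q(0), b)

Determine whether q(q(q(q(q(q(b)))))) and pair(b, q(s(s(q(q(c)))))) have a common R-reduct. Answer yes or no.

no — NF(t₁) = b, NF(t₂) = pair(b, s(s(c)))

Reduce t₁ = q(q(q(q(q(q(b)))))):
1. q(q(q(q(q(q(b))))))  →  q(q(q(q(q(b)))))   [R2 at ε]
2. q(q(q(q(q(b)))))  →  q(q(q(q(b))))   [R2 at ε]
3. q(q(q(q(b))))  →  q(q(q(b)))   [R2 at ε]
4. q(q(q(b)))  →  q(q(b))   [R2 at ε]
5. q(q(b))  →  q(b)   [R2 at ε]
6. q(b)  →  b   [R2 at ε]

Reduce t₂ = pair(b, q(s(s(q(q(c)))))):
1. pair(b, q(s(s(q(q(c))))))  →  pair(b, s(s(q(q(c)))))   [R2 at 2]
2. pair(b, s(s(q(q(c)))))  →  pair(b, s(s(q(c))))   [R2 at 2.1.1]
3. pair(b, s(s(q(c))))  →  pair(b, s(s(c)))   [R2 at 2.1.1]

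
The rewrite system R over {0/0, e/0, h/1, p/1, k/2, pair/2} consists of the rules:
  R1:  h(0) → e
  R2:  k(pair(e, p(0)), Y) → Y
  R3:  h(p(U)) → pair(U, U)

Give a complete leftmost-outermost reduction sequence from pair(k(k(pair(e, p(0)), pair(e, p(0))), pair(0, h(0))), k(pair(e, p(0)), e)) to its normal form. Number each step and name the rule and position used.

pair(pair(0, e), e)

1. pair(k(k(pair(e, p(0)), pair(e, p(0))), pair(0, h(0))), k(pair(e, p(0)), e))  →  pair(k(pair(e, p(0)), pair(0, h(0))), k(pair(e, p(0)), e))   [R2 at 1.1]
2. pair(k(pair(e, p(0)), pair(0, h(0))), k(pair(e, p(0)), e))  →  pair(pair(0, h(0)), k(pair(e, p(0)), e))   [R2 at 1]
3. pair(pair(0, h(0)), k(pair(e, p(0)), e))  →  pair(pair(0, e), k(pair(e, p(0)), e))   [R1 at 1.2]
4. pair(pair(0, e), k(pair(e, p(0)), e))  →  pair(pair(0, e), e)   [R2 at 2]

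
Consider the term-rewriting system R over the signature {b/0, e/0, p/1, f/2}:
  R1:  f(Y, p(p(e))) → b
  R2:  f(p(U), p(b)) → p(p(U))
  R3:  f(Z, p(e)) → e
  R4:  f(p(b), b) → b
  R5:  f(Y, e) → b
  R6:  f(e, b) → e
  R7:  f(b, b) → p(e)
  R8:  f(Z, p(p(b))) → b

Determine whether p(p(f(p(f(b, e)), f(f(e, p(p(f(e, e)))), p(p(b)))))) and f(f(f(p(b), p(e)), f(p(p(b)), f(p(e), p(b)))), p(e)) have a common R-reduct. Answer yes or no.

no — NF(t₁) = p(p(b)), NF(t₂) = e

Reduce t₁ = p(p(f(p(f(b, e)), f(f(e, p(p(f(e, e)))), p(p(b)))))):
1. p(p(f(p(f(b, e)), f(f(e, p(p(f(e, e)))), p(p(b))))))  →  p(p(f(p(b), f(f(e, p(p(f(e, e)))), p(p(b))))))   [R5 at 1.1.1.1]
2. p(p(f(p(b), f(f(e, p(p(f(e, e)))), p(p(b))))))  →  p(p(f(p(b), b)))   [R8 at 1.1.2]
3. p(p(f(p(b), b)))  →  p(p(b))   [R4 at 1.1]

Reduce t₂ = f(f(f(p(b), p(e)), f(p(p(b)), f(p(e), p(b)))), p(e)):
1. f(f(f(p(b), p(e)), f(p(p(b)), f(p(e), p(b)))), p(e))  →  e   [R3 at ε]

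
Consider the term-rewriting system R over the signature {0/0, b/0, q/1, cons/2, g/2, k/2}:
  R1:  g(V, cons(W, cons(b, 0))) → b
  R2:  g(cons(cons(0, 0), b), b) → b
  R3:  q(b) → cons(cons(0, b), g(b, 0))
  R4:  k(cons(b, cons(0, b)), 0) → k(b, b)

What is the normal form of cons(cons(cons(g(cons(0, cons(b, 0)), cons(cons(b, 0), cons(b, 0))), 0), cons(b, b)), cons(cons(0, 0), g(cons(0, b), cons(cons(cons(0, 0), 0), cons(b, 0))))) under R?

cons(cons(cons(b, 0), cons(b, b)), cons(cons(0, 0), b))

1. cons(cons(cons(g(cons(0, cons(b, 0)), cons(cons(b, 0), cons(b, 0))), 0), cons(b, b)), cons(cons(0, 0), g(cons(0, b), cons(cons(cons(0, 0), 0), cons(b, 0)))))  →  cons(cons(cons(b, 0), cons(b, b)), cons(cons(0, 0), g(cons(0, b), cons(cons(cons(0, 0), 0), cons(b, 0)))))   [R1 at 1.1.1]
2. cons(cons(cons(b, 0), cons(b, b)), cons(cons(0, 0), g(cons(0, b), cons(cons(cons(0, 0), 0), cons(b, 0)))))  →  cons(cons(cons(b, 0), cons(b, b)), cons(cons(0, 0), b))   [R1 at 2.2]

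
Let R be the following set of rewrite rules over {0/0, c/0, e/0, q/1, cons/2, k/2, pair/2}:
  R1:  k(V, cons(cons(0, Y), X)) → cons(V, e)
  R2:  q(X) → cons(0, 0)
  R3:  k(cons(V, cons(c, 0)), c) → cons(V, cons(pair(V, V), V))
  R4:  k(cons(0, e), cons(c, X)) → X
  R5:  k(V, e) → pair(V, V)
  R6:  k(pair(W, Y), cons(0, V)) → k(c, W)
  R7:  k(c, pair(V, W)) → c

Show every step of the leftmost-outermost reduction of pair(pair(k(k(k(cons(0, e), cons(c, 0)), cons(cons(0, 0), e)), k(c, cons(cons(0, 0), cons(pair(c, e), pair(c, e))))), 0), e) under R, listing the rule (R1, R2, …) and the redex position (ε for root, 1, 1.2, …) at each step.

pair(pair(e, 0), e)

1. pair(pair(k(k(k(cons(0, e), cons(c, 0)), cons(cons(0, 0), e)), k(c, cons(cons(0, 0), cons(pair(c, e), pair(c, e))))), 0), e)  →  pair(pair(k(cons(k(cons(0, e), cons(c, 0)), e), k(c, cons(cons(0, 0), cons(pair(c, e), pair(c, e))))), 0), e)   [R1 at 1.1.1]
2. pair(pair(k(cons(k(cons(0, e), cons(c, 0)), e), k(c, cons(cons(0, 0), cons(pair(c, e), pair(c, e))))), 0), e)  →  pair(pair(k(cons(0, e), k(c, cons(cons(0, 0), cons(pair(c, e), pair(c, e))))), 0), e)   [R4 at 1.1.1.1]
3. pair(pair(k(cons(0, e), k(c, cons(cons(0, 0), cons(pair(c, e), pair(c, e))))), 0), e)  →  pair(pair(k(cons(0, e), cons(c, e)), 0), e)   [R1 at 1.1.2]
4. pair(pair(k(cons(0, e), cons(c, e)), 0), e)  →  pair(pair(e, 0), e)   [R4 at 1.1]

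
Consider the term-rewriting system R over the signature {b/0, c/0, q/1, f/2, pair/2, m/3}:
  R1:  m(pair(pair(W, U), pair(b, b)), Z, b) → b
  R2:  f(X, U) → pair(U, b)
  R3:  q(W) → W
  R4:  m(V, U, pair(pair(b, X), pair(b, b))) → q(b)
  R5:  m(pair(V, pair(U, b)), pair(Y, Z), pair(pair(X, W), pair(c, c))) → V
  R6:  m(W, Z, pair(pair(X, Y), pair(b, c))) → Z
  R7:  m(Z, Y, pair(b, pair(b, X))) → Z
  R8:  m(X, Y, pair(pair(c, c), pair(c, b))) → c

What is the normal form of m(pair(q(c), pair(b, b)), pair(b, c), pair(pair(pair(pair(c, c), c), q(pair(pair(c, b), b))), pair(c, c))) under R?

c

1. m(pair(q(c), pair(b, b)), pair(b, c), pair(pair(pair(pair(c, c), c), q(pair(pair(c, b), b))), pair(c, c)))  →  q(c)   [R5 at ε]
2. q(c)  →  c   [R3 at ε]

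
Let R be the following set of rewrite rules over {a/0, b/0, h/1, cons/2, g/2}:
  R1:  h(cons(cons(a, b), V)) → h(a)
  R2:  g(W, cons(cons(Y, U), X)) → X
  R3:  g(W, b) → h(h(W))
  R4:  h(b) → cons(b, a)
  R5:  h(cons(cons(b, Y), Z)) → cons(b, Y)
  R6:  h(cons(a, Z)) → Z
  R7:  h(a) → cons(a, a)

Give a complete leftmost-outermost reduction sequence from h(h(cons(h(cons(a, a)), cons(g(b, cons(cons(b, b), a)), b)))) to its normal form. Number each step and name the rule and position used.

b

1. h(h(cons(h(cons(a, a)), cons(g(b, cons(cons(b, b), a)), b))))  →  h(h(cons(a, cons(g(b, cons(cons(b, b), a)), b))))   [R6 at 1.1.1]
2. h(h(cons(a, cons(g(b, cons(cons(b, b), a)), b))))  →  h(cons(g(b, cons(cons(b, b), a)), b))   [R6 at 1]
3. h(cons(g(b, cons(cons(b, b), a)), b))  →  h(cons(a, b))   [R2 at 1.1]
4. h(cons(a, b))  →  b   [R6 at ε]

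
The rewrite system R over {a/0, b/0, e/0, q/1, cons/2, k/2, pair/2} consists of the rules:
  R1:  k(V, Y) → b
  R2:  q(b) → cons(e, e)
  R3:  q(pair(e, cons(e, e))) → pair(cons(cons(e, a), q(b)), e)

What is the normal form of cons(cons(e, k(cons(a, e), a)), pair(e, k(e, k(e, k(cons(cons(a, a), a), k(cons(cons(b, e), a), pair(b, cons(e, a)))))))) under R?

cons(cons(e, b), pair(e, b))

1. cons(cons(e, k(cons(a, e), a)), pair(e, k(e, k(e, k(cons(cons(a, a), a), k(cons(cons(b, e), a), pair(b, cons(e, a))))))))  →  cons(cons(e, b), pair(e, k(e, k(e, k(cons(cons(a, a), a), k(cons(cons(b, e), a), pair(b, cons(e, a))))))))   [R1 at 1.2]
2. cons(cons(e, b), pair(e, k(e, k(e, k(cons(cons(a, a), a), k(cons(cons(b, e), a), pair(b, cons(e, a))))))))  →  cons(cons(e, b), pair(e, b))   [R1 at 2.2]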